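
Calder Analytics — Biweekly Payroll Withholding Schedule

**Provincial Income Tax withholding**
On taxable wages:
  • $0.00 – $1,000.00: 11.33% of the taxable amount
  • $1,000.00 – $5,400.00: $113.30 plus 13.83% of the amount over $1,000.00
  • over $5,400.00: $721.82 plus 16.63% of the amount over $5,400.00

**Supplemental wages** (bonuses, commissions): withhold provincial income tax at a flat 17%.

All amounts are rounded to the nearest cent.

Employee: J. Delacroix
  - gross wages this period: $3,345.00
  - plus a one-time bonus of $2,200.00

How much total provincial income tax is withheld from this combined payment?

$811.61

Provincial Income Tax: taxable = $3,345.00
  $113.30 + 13.83% × ($3,345.00 − $1,000.00) = $113.30 + 13.83% × $2,345.00 = $437.61
Supplemental (17% flat on bonus): 17% × $2,200.00 = $374.00
Total provincial income tax: $437.61 + $374.00 = $811.61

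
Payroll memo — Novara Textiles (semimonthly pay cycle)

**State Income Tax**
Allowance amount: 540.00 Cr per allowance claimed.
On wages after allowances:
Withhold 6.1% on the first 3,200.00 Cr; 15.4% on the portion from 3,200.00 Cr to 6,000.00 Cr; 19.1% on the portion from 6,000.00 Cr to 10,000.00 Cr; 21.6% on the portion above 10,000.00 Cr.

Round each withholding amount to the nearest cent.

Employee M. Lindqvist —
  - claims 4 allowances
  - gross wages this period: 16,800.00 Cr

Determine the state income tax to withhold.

2,392.64 Cr

State Income Tax: taxable = 16,800.00 Cr − 4×540.00 Cr = 14,640.00 Cr
  1,390.40 Cr + 21.6% × (14,640.00 Cr − 10,000.00 Cr) = 1,390.40 Cr + 21.6% × 4,640.00 Cr = 2,392.64 Cr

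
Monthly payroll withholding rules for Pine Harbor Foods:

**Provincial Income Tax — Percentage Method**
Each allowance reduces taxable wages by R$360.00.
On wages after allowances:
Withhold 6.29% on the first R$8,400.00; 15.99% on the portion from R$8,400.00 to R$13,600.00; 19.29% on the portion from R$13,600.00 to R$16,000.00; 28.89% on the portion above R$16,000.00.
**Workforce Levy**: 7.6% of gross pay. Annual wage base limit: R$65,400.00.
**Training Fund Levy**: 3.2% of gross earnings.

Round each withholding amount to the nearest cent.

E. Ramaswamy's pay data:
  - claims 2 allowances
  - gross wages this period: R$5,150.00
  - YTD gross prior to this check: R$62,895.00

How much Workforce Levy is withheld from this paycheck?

R$190.38

Workforce Levy: cap R$65,400.00 − YTD R$62,895.00 = R$2,505.00 subject; 7.6% × R$2,505.00 = R$190.38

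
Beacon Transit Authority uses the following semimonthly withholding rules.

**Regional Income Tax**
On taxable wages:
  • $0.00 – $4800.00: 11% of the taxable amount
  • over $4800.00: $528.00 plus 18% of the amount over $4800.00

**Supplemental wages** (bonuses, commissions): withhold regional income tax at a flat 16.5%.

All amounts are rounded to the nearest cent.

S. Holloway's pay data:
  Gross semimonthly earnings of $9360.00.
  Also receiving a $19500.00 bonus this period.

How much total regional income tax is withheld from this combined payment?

Regional Income Tax: taxable = $9360.00
  $528.00 + 18% × ($9360.00 − $4800.00) = $528.00 + 18% × $4560.00 = $1348.80
Supplemental (16.5% flat on bonus): 16.5% × $19500.00 = $3217.50
Total regional income tax: $1348.80 + $3217.50 = $4566.30

$4566.30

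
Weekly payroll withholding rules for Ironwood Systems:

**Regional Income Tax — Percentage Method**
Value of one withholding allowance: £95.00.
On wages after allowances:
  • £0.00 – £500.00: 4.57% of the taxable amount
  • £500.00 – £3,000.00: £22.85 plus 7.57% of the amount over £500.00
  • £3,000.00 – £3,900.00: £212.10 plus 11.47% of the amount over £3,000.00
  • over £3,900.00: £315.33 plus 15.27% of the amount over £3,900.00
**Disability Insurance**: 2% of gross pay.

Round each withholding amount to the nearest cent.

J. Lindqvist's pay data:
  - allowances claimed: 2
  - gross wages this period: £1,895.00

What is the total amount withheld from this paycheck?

£151.97

Regional Income Tax: taxable = £1,895.00 − 2×£95.00 = £1,705.00
  £22.85 + 7.57% × (£1,705.00 − £500.00) = £22.85 + 7.57% × £1,205.00 = £114.07
Disability Insurance: 2% × £1,895.00 = £37.90
Total: £114.07 + £37.90 = £151.97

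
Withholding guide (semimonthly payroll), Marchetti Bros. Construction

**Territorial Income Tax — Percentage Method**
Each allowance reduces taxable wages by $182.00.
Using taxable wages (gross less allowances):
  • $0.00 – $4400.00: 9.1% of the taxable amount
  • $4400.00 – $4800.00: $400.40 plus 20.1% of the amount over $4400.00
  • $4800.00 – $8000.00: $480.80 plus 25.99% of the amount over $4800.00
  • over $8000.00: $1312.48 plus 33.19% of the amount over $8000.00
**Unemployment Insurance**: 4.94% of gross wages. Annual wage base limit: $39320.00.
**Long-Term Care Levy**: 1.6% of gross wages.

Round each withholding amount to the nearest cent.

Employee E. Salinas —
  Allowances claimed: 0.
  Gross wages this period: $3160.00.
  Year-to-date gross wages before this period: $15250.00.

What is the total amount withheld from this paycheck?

Territorial Income Tax: taxable = $3160.00
  9.1% × $3160.00 = $287.56
Unemployment Insurance: 4.94% × $3160.00 = $156.10
Long-Term Care Levy: 1.6% × $3160.00 = $50.56
Total: $287.56 + $156.10 + $50.56 = $494.22

$494.22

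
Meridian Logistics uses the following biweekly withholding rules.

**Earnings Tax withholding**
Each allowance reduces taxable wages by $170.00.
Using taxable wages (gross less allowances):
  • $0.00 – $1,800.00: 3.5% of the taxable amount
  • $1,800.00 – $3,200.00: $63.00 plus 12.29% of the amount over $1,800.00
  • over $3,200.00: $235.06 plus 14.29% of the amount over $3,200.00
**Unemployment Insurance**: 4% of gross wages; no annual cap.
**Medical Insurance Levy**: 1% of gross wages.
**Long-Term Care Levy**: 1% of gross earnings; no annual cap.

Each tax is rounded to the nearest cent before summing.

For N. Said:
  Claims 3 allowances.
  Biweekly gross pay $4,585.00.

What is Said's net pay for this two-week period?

$3,949.80

Earnings Tax: taxable = $4,585.00 − 3×$170.00 = $4,075.00
  $235.06 + 14.29% × ($4,075.00 − $3,200.00) = $235.06 + 14.29% × $875.00 = $360.10
Unemployment Insurance: 4% × $4,585.00 = $183.40
Medical Insurance Levy: 1% × $4,585.00 = $45.85
Long-Term Care Levy: 1% × $4,585.00 = $45.85
Total withheld: $360.10 + $183.40 + $45.85 + $45.85 = $635.20
Net pay: $4,585.00 − $635.20 = $3,949.80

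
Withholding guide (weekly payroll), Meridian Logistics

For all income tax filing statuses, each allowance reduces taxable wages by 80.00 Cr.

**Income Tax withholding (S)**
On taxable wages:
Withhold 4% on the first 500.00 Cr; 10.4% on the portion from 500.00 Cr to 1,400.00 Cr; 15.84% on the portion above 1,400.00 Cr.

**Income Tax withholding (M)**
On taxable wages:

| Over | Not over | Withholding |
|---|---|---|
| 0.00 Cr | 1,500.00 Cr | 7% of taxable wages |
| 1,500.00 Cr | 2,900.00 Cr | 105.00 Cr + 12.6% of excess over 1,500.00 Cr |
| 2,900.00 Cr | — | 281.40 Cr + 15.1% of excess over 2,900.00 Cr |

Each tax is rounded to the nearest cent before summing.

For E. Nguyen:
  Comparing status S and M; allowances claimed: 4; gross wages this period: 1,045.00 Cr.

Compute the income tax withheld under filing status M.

Income Tax (M): taxable = 1,045.00 Cr − 4×80.00 Cr = 725.00 Cr
  7% × 725.00 Cr = 50.75 Cr

50.75 Cr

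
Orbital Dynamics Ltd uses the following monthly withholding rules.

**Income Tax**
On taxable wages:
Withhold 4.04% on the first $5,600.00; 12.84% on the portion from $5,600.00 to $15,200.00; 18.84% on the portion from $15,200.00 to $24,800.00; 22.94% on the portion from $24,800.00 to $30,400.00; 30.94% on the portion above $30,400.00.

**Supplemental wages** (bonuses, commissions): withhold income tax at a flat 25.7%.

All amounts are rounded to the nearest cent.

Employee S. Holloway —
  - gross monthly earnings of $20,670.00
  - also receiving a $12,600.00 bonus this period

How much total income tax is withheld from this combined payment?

Income Tax: taxable = $20,670.00
  $1,458.88 + 18.84% × ($20,670.00 − $15,200.00) = $1,458.88 + 18.84% × $5,470.00 = $2,489.43
Supplemental (25.7% flat on bonus): 25.7% × $12,600.00 = $3,238.20
Total income tax: $2,489.43 + $3,238.20 = $5,727.63

$5,727.63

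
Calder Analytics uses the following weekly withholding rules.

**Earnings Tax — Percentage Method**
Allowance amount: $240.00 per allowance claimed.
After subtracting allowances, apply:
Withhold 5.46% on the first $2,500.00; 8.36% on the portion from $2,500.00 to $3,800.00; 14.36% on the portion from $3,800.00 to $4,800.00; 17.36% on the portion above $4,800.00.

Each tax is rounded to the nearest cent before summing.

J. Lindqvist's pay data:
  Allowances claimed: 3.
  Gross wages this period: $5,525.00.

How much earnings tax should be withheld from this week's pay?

Earnings Tax: taxable = $5,525.00 − 3×$240.00 = $4,805.00
  $388.78 + 17.36% × ($4,805.00 − $4,800.00) = $388.78 + 17.36% × $5.00 = $389.65

$389.65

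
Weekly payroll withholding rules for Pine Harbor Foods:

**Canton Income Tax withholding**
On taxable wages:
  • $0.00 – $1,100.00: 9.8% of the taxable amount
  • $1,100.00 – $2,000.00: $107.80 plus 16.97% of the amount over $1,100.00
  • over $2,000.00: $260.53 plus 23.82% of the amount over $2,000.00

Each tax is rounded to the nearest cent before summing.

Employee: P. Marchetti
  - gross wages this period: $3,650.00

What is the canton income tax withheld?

$653.56

Canton Income Tax: taxable = $3,650.00
  $260.53 + 23.82% × ($3,650.00 − $2,000.00) = $260.53 + 23.82% × $1,650.00 = $653.56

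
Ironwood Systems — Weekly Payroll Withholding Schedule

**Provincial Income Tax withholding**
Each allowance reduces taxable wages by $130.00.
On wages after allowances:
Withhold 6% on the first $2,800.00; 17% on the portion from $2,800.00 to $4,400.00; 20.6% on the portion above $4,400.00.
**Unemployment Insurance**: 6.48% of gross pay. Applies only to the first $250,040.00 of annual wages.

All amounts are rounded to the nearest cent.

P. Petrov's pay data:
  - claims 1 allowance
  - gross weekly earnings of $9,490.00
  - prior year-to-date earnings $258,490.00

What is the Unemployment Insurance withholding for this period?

Unemployment Insurance: YTD $258,490.00 ≥ cap $250,040.00 → $0.00

$0.00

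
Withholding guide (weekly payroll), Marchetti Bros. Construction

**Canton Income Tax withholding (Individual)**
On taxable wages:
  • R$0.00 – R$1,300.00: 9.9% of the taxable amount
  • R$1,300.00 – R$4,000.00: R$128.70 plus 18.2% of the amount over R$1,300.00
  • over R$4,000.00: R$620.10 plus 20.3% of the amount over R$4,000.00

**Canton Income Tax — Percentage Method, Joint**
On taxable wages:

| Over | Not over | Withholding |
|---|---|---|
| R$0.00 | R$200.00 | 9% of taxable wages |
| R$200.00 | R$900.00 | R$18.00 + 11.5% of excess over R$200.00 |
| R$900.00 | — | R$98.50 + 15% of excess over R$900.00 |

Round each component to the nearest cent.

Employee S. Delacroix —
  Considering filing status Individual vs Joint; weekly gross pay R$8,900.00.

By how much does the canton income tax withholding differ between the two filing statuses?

R$316.30

Canton Income Tax (Individual): taxable = R$8,900.00
  R$620.10 + 20.3% × (R$8,900.00 − R$4,000.00) = R$620.10 + 20.3% × R$4,900.00 = R$1,614.80
Canton Income Tax (Joint): taxable = R$8,900.00
  R$98.50 + 15% × (R$8,900.00 − R$900.00) = R$98.50 + 15% × R$8,000.00 = R$1,298.50
Difference: |R$1,614.80 − R$1,298.50| = R$316.30 (higher under Individual)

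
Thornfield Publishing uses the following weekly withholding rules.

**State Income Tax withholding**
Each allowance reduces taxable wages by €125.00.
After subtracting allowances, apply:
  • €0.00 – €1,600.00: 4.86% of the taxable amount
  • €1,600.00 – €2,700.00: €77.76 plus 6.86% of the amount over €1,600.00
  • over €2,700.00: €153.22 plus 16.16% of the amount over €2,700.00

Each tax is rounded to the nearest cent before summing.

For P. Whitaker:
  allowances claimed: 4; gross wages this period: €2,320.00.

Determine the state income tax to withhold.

State Income Tax: taxable = €2,320.00 − 4×€125.00 = €1,820.00
  €77.76 + 6.86% × (€1,820.00 − €1,600.00) = €77.76 + 6.86% × €220.00 = €92.85

€92.85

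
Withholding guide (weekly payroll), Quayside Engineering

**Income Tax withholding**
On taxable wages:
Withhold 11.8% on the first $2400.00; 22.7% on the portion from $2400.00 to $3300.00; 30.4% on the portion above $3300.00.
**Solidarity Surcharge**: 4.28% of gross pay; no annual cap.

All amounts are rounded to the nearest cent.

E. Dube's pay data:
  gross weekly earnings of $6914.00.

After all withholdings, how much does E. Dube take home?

$5031.92

Income Tax: taxable = $6914.00
  $487.50 + 30.4% × ($6914.00 − $3300.00) = $487.50 + 30.4% × $3614.00 = $1586.16
Solidarity Surcharge: 4.28% × $6914.00 = $295.92
Total withheld: $1586.16 + $295.92 = $1882.08
Net pay: $6914.00 − $1882.08 = $5031.92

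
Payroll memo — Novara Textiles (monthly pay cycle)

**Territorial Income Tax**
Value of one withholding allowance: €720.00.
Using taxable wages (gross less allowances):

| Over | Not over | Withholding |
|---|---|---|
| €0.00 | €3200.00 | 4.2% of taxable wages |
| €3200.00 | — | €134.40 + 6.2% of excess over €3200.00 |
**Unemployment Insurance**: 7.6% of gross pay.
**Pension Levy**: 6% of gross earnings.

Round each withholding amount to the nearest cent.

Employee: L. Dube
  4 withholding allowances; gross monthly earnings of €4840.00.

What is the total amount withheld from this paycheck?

€740.56

Territorial Income Tax: taxable = €4840.00 − 4×€720.00 = €1960.00
  4.2% × €1960.00 = €82.32
Unemployment Insurance: 7.6% × €4840.00 = €367.84
Pension Levy: 6% × €4840.00 = €290.40
Total: €82.32 + €367.84 + €290.40 = €740.56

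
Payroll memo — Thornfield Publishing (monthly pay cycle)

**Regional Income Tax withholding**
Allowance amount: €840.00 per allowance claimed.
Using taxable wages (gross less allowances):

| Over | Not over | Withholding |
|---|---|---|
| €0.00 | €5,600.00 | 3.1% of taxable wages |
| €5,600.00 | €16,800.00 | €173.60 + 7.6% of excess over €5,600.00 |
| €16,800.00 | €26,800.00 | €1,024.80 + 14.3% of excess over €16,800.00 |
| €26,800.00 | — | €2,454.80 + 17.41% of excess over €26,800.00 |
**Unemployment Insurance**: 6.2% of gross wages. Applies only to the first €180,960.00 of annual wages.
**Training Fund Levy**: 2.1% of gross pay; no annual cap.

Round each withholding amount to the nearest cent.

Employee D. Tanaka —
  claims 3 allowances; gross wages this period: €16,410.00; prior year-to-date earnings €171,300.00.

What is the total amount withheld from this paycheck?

Regional Income Tax: taxable = €16,410.00 − 3×€840.00 = €13,890.00
  €173.60 + 7.6% × (€13,890.00 − €5,600.00) = €173.60 + 7.6% × €8,290.00 = €803.64
Unemployment Insurance: cap €180,960.00 − YTD €171,300.00 = €9,660.00 subject; 6.2% × €9,660.00 = €598.92
Training Fund Levy: 2.1% × €16,410.00 = €344.61
Total: €803.64 + €598.92 + €344.61 = €1,747.17

€1,747.17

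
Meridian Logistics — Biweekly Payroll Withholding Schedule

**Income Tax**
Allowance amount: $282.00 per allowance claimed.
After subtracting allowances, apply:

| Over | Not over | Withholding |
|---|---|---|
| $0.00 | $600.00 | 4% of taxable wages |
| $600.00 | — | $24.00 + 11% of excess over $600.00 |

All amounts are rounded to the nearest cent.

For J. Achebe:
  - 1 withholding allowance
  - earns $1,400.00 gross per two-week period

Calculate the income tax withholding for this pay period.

Income Tax: taxable = $1,400.00 − 1×$282.00 = $1,118.00
  $24.00 + 11% × ($1,118.00 − $600.00) = $24.00 + 11% × $518.00 = $80.98

$80.98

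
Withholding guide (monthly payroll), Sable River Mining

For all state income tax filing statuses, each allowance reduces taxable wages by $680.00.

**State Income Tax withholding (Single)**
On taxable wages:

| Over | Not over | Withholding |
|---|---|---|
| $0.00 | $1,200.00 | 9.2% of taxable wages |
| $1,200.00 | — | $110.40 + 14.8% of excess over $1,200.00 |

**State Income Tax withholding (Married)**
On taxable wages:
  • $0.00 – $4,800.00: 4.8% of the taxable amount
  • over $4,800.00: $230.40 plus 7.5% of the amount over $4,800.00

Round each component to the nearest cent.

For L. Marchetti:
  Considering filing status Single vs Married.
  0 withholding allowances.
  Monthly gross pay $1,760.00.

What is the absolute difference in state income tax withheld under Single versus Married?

State Income Tax (Single): taxable = $1,760.00
  $110.40 + 14.8% × ($1,760.00 − $1,200.00) = $110.40 + 14.8% × $560.00 = $193.28
State Income Tax (Married): taxable = $1,760.00
  4.8% × $1,760.00 = $84.48
Difference: |$193.28 − $84.48| = $108.80 (higher under Single)

$108.80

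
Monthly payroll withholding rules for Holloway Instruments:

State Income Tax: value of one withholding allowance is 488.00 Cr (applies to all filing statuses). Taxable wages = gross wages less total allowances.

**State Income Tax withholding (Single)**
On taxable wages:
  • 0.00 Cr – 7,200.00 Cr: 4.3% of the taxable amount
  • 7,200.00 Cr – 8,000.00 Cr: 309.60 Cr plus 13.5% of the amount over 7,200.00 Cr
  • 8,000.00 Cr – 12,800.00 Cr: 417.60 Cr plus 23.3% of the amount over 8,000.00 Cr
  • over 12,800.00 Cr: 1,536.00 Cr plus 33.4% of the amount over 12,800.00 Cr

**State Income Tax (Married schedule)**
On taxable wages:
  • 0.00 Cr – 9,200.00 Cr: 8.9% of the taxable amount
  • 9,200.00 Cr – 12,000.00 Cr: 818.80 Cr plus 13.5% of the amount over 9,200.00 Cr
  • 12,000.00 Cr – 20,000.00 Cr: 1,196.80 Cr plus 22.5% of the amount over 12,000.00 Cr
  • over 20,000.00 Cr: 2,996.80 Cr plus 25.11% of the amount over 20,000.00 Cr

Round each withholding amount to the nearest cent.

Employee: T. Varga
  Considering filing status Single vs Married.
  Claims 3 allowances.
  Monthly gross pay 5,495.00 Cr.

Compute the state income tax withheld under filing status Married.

State Income Tax (Married): taxable = 5,495.00 Cr − 3×488.00 Cr = 4,031.00 Cr
  8.9% × 4,031.00 Cr = 358.76 Cr

358.76 Cr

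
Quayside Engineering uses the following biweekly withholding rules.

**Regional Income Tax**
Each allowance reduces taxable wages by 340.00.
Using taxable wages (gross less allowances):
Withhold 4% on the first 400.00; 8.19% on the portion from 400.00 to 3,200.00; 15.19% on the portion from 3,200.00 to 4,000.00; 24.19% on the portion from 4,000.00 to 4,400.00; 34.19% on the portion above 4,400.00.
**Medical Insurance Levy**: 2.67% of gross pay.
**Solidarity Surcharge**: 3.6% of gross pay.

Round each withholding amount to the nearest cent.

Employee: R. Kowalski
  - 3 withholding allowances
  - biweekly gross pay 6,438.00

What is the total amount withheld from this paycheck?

Regional Income Tax: taxable = 6,438.00 − 3×340.00 = 5,418.00
  463.60 + 34.19% × (5,418.00 − 4,400.00) = 463.60 + 34.19% × 1,018.00 = 811.65
Medical Insurance Levy: 2.67% × 6,438.00 = 171.89
Solidarity Surcharge: 3.6% × 6,438.00 = 231.77
Total: 811.65 + 171.89 + 231.77 = 1,215.31

1,215.31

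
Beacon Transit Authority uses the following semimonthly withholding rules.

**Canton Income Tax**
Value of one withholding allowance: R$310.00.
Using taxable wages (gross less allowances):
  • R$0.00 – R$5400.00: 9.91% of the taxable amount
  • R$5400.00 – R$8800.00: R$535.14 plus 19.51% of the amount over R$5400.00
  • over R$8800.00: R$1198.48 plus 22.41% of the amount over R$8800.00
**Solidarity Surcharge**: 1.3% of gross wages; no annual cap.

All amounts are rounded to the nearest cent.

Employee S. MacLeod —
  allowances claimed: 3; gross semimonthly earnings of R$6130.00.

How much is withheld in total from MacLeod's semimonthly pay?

Canton Income Tax: taxable = R$6130.00 − 3×R$310.00 = R$5200.00
  9.91% × R$5200.00 = R$515.32
Solidarity Surcharge: 1.3% × R$6130.00 = R$79.69
Total: R$515.32 + R$79.69 = R$595.01

R$595.01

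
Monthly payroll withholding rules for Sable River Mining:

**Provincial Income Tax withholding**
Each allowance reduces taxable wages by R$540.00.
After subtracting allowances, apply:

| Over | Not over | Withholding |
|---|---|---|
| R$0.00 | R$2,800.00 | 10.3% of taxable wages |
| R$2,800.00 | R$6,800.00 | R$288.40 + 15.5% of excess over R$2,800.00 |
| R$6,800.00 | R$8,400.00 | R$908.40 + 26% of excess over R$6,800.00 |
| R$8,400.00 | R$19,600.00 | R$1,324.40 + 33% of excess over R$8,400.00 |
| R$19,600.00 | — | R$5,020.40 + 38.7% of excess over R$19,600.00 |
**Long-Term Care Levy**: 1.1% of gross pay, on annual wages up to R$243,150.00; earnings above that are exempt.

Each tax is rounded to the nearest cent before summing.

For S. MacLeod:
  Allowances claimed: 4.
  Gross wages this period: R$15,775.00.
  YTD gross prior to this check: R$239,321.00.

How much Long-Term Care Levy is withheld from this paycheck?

R$42.12

Long-Term Care Levy: cap R$243,150.00 − YTD R$239,321.00 = R$3,829.00 subject; 1.1% × R$3,829.00 = R$42.12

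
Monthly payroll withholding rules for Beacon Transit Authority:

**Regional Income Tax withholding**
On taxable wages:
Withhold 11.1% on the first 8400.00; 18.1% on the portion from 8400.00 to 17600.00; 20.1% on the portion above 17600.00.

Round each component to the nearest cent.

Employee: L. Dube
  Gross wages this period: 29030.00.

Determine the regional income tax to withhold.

Regional Income Tax: taxable = 29030.00
  2597.60 + 20.1% × (29030.00 − 17600.00) = 2597.60 + 20.1% × 11430.00 = 4895.03

4895.03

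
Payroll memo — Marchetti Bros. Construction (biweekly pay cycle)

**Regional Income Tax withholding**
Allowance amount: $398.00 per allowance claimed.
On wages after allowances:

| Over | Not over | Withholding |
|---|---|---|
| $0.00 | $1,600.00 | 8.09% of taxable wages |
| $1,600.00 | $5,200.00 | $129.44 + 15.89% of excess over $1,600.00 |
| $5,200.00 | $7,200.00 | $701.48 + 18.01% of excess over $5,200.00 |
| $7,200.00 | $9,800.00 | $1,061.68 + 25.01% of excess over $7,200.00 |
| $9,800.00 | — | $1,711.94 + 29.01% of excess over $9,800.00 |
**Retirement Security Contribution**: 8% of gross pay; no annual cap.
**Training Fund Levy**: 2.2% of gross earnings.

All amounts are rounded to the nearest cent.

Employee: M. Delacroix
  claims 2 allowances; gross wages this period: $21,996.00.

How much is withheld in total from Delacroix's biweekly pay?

$7,262.67

Regional Income Tax: taxable = $21,996.00 − 2×$398.00 = $21,200.00
  $1,711.94 + 29.01% × ($21,200.00 − $9,800.00) = $1,711.94 + 29.01% × $11,400.00 = $5,019.08
Retirement Security Contribution: 8% × $21,996.00 = $1,759.68
Training Fund Levy: 2.2% × $21,996.00 = $483.91
Total: $5,019.08 + $1,759.68 + $483.91 = $7,262.67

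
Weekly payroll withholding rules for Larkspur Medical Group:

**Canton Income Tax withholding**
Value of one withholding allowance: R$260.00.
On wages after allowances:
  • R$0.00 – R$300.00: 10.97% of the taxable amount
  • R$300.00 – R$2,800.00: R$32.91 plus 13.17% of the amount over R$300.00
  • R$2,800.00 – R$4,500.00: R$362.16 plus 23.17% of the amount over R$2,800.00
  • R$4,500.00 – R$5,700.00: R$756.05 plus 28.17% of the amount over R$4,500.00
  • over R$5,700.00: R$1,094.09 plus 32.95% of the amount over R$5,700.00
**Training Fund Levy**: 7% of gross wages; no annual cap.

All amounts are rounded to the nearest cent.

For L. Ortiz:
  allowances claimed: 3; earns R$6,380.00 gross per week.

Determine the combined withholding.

R$1,512.52

Canton Income Tax: taxable = R$6,380.00 − 3×R$260.00 = R$5,600.00
  R$756.05 + 28.17% × (R$5,600.00 − R$4,500.00) = R$756.05 + 28.17% × R$1,100.00 = R$1,065.92
Training Fund Levy: 7% × R$6,380.00 = R$446.60
Total: R$1,065.92 + R$446.60 = R$1,512.52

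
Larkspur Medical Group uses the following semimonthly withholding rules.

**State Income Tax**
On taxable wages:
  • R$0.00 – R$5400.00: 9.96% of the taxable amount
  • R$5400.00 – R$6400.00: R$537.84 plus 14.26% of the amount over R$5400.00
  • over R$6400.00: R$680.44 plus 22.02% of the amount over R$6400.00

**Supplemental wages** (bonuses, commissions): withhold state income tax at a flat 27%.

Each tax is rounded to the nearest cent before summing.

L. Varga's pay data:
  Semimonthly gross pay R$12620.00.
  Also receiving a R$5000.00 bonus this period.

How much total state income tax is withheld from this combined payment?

R$3400.08

State Income Tax: taxable = R$12620.00
  R$680.44 + 22.02% × (R$12620.00 − R$6400.00) = R$680.44 + 22.02% × R$6220.00 = R$2050.08
Supplemental (27% flat on bonus): 27% × R$5000.00 = R$1350.00
Total state income tax: R$2050.08 + R$1350.00 = R$3400.08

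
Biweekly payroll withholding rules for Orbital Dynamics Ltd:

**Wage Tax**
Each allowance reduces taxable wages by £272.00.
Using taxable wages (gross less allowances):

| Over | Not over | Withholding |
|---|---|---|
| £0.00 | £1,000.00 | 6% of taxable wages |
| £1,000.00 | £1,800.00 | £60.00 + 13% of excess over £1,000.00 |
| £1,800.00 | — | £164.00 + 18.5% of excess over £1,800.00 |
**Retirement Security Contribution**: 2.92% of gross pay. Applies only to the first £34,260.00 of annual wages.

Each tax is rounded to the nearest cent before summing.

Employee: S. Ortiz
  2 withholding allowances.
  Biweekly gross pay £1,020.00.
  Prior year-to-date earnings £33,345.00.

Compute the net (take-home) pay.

£964.72

Wage Tax: taxable = £1,020.00 − 2×£272.00 = £476.00
  6% × £476.00 = £28.56
Retirement Security Contribution: cap £34,260.00 − YTD £33,345.00 = £915.00 subject; 2.92% × £915.00 = £26.72
Total withheld: £28.56 + £26.72 = £55.28
Net pay: £1,020.00 − £55.28 = £964.72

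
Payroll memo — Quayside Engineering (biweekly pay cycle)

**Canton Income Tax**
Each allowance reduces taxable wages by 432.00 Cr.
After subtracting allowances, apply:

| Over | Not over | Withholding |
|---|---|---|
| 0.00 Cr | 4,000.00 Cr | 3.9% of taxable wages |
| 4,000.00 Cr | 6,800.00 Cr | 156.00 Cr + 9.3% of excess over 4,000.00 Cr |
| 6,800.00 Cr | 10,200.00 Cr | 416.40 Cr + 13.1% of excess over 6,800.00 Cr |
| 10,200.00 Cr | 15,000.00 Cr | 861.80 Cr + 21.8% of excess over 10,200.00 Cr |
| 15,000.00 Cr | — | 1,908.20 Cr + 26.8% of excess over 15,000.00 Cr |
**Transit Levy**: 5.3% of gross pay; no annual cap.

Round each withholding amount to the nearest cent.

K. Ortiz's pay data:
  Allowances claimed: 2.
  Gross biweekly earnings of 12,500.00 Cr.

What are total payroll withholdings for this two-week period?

Canton Income Tax: taxable = 12,500.00 Cr − 2×432.00 Cr = 11,636.00 Cr
  861.80 Cr + 21.8% × (11,636.00 Cr − 10,200.00 Cr) = 861.80 Cr + 21.8% × 1,436.00 Cr = 1,174.85 Cr
Transit Levy: 5.3% × 12,500.00 Cr = 662.50 Cr
Total: 1,174.85 Cr + 662.50 Cr = 1,837.35 Cr

1,837.35 Cr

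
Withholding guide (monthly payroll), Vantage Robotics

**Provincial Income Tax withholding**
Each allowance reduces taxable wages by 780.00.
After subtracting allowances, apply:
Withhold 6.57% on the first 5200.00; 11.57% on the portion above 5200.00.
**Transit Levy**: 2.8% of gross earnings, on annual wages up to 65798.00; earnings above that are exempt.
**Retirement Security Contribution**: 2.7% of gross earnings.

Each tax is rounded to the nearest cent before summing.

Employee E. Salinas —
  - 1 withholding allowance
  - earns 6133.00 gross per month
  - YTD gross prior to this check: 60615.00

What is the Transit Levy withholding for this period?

145.12

Transit Levy: cap 65798.00 − YTD 60615.00 = 5183.00 subject; 2.8% × 5183.00 = 145.12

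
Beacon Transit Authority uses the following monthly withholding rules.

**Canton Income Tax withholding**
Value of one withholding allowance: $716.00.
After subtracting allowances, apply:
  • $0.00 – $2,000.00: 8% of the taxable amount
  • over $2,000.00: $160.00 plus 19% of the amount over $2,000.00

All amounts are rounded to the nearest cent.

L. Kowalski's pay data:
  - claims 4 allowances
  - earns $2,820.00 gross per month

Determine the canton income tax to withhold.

$0.00

Canton Income Tax: taxable = $2,820.00 − 4×$716.00 = $-44.00
  Taxable ≤ 0 → $0.00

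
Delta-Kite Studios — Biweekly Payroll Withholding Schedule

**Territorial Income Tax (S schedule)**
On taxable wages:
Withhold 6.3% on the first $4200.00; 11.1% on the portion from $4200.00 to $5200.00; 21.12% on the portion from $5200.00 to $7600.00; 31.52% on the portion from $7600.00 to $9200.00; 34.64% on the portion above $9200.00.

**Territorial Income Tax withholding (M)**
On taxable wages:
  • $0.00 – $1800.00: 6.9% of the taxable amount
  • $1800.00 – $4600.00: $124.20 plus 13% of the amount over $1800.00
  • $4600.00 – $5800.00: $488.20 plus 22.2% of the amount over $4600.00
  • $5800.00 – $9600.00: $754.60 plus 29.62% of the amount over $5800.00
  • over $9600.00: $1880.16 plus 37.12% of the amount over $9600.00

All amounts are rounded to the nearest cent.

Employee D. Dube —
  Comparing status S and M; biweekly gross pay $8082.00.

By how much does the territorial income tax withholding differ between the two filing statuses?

$396.12

Territorial Income Tax (S): taxable = $8082.00
  $882.48 + 31.52% × ($8082.00 − $7600.00) = $882.48 + 31.52% × $482.00 = $1034.41
Territorial Income Tax (M): taxable = $8082.00
  $754.60 + 29.62% × ($8082.00 − $5800.00) = $754.60 + 29.62% × $2282.00 = $1430.53
Difference: |$1034.41 − $1430.53| = $396.12 (higher under M)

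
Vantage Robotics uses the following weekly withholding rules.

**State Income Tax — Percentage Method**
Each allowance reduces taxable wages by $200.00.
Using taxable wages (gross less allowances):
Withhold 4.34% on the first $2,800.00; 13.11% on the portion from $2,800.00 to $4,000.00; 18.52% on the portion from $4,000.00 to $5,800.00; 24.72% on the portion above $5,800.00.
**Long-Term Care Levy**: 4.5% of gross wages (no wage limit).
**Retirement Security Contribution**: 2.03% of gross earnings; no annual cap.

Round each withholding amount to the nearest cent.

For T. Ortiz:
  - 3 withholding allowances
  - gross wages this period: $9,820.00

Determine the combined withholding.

State Income Tax: taxable = $9,820.00 − 3×$200.00 = $9,220.00
  $612.20 + 24.72% × ($9,220.00 − $5,800.00) = $612.20 + 24.72% × $3,420.00 = $1,457.62
Long-Term Care Levy: 4.5% × $9,820.00 = $441.90
Retirement Security Contribution: 2.03% × $9,820.00 = $199.35
Total: $1,457.62 + $441.90 + $199.35 = $2,098.87

$2,098.87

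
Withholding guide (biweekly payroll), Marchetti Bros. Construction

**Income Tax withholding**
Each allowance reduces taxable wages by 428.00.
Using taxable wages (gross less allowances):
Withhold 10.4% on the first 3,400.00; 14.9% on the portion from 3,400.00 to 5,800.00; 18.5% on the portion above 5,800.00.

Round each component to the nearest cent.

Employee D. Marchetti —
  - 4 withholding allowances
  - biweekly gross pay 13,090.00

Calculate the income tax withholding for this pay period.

Income Tax: taxable = 13,090.00 − 4×428.00 = 11,378.00
  711.20 + 18.5% × (11,378.00 − 5,800.00) = 711.20 + 18.5% × 5,578.00 = 1,743.13

1,743.13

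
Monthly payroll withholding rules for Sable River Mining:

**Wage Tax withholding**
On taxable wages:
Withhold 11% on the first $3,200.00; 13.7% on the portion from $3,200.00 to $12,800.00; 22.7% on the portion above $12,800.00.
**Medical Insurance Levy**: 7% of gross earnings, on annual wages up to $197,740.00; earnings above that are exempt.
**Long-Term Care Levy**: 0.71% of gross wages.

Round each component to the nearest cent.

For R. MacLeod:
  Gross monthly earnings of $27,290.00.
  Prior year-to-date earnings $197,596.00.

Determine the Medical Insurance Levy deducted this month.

Medical Insurance Levy: cap $197,740.00 − YTD $197,596.00 = $144.00 subject; 7% × $144.00 = $10.08

$10.08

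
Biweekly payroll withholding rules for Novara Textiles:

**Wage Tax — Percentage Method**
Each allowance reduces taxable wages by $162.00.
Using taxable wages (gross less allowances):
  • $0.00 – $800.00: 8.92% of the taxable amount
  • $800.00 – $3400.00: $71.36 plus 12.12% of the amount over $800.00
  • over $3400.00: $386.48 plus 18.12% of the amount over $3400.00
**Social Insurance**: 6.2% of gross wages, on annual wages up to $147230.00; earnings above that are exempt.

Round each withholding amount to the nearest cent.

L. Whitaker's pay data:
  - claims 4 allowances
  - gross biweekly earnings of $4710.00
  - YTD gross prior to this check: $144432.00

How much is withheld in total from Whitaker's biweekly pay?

$679.91

Wage Tax: taxable = $4710.00 − 4×$162.00 = $4062.00
  $386.48 + 18.12% × ($4062.00 − $3400.00) = $386.48 + 18.12% × $662.00 = $506.43
Social Insurance: cap $147230.00 − YTD $144432.00 = $2798.00 subject; 6.2% × $2798.00 = $173.48
Total: $506.43 + $173.48 = $679.91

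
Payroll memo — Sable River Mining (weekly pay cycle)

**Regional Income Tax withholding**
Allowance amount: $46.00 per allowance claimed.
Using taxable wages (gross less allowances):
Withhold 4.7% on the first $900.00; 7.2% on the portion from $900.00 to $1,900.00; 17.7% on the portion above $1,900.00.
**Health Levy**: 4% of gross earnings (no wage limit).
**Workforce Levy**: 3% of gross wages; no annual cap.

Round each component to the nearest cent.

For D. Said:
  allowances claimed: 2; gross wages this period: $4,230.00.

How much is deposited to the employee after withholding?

Regional Income Tax: taxable = $4,230.00 − 2×$46.00 = $4,138.00
  $114.30 + 17.7% × ($4,138.00 − $1,900.00) = $114.30 + 17.7% × $2,238.00 = $510.43
Health Levy: 4% × $4,230.00 = $169.20
Workforce Levy: 3% × $4,230.00 = $126.90
Total withheld: $510.43 + $169.20 + $126.90 = $806.53
Net pay: $4,230.00 − $806.53 = $3,423.47

$3,423.47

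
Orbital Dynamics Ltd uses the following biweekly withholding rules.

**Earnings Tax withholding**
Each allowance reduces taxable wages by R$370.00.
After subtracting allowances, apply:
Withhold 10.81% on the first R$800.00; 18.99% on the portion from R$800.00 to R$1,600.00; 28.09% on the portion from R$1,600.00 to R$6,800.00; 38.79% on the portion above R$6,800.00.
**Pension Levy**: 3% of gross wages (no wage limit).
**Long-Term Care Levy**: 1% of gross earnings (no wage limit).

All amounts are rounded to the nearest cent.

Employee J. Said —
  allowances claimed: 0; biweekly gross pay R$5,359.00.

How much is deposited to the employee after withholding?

R$3,850.34

Earnings Tax: taxable = R$5,359.00
  R$238.40 + 28.09% × (R$5,359.00 − R$1,600.00) = R$238.40 + 28.09% × R$3,759.00 = R$1,294.30
Pension Levy: 3% × R$5,359.00 = R$160.77
Long-Term Care Levy: 1% × R$5,359.00 = R$53.59
Total withheld: R$1,294.30 + R$160.77 + R$53.59 = R$1,508.66
Net pay: R$5,359.00 − R$1,508.66 = R$3,850.34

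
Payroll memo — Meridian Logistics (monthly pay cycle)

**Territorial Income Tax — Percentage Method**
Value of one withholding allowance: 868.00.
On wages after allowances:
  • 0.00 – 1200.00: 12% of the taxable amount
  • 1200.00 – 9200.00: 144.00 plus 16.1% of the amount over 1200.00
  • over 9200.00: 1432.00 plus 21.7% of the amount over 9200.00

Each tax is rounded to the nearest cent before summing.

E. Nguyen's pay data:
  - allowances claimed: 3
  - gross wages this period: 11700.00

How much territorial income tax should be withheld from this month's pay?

Territorial Income Tax: taxable = 11700.00 − 3×868.00 = 9096.00
  144.00 + 16.1% × (9096.00 − 1200.00) = 144.00 + 16.1% × 7896.00 = 1415.26

1415.26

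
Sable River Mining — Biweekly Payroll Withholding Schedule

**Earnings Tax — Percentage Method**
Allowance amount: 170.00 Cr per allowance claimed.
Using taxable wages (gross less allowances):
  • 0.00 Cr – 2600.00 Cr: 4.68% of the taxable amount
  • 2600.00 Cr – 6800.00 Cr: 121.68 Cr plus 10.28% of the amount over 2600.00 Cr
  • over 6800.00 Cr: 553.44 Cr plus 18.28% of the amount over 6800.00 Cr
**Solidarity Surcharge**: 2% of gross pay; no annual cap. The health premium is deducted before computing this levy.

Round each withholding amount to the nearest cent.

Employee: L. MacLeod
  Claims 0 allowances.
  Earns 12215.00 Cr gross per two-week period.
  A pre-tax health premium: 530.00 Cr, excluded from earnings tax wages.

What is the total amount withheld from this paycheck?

Earnings Tax: taxable = 12215.00 Cr − 530.00 Cr = 11685.00 Cr
  553.44 Cr + 18.28% × (11685.00 Cr − 6800.00 Cr) = 553.44 Cr + 18.28% × 4885.00 Cr = 1446.42 Cr
Solidarity Surcharge: 2% × 11685.00 Cr = 233.70 Cr
Total: 1446.42 Cr + 233.70 Cr = 1680.12 Cr

1680.12 Cr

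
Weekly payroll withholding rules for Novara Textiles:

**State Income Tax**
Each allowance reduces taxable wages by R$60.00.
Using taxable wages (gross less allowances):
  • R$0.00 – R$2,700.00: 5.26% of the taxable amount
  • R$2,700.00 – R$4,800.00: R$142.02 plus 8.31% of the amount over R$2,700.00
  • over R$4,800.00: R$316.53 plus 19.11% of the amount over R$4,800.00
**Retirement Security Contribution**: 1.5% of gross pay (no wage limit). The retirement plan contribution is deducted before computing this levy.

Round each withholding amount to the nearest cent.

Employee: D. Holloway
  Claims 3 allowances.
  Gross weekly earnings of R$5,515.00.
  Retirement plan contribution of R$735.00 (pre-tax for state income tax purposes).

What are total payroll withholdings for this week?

State Income Tax: taxable = R$5,515.00 − R$735.00 − 3×R$60.00 = R$4,600.00
  R$142.02 + 8.31% × (R$4,600.00 − R$2,700.00) = R$142.02 + 8.31% × R$1,900.00 = R$299.91
Retirement Security Contribution: 1.5% × R$4,780.00 = R$71.70
Total: R$299.91 + R$71.70 = R$371.61

R$371.61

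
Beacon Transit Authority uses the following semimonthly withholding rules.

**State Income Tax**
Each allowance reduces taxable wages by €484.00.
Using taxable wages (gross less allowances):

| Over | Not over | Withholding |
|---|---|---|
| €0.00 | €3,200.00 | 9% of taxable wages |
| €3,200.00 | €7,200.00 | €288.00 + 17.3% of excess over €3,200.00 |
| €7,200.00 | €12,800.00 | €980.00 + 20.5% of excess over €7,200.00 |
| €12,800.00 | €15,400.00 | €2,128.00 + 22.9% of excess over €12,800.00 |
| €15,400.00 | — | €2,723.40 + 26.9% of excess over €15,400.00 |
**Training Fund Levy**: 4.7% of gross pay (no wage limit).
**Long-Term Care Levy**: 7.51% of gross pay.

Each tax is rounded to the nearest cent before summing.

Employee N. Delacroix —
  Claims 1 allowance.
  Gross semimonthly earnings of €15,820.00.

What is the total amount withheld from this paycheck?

State Income Tax: taxable = €15,820.00 − 1×€484.00 = €15,336.00
  €2,128.00 + 22.9% × (€15,336.00 − €12,800.00) = €2,128.00 + 22.9% × €2,536.00 = €2,708.74
Training Fund Levy: 4.7% × €15,820.00 = €743.54
Long-Term Care Levy: 7.51% × €15,820.00 = €1,188.08
Total: €2,708.74 + €743.54 + €1,188.08 = €4,640.36

€4,640.36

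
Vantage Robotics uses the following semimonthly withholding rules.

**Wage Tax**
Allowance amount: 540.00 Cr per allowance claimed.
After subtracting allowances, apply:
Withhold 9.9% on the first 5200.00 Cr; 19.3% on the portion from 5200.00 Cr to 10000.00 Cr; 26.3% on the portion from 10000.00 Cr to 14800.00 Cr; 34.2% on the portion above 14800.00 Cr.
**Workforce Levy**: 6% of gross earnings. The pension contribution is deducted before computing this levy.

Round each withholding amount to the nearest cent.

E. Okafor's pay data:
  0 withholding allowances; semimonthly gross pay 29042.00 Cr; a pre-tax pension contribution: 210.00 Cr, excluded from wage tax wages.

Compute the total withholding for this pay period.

Wage Tax: taxable = 29042.00 Cr − 210.00 Cr = 28832.00 Cr
  2703.60 Cr + 34.2% × (28832.00 Cr − 14800.00 Cr) = 2703.60 Cr + 34.2% × 14032.00 Cr = 7502.54 Cr
Workforce Levy: 6% × 28832.00 Cr = 1729.92 Cr
Total: 7502.54 Cr + 1729.92 Cr = 9232.46 Cr

9232.46 Cr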